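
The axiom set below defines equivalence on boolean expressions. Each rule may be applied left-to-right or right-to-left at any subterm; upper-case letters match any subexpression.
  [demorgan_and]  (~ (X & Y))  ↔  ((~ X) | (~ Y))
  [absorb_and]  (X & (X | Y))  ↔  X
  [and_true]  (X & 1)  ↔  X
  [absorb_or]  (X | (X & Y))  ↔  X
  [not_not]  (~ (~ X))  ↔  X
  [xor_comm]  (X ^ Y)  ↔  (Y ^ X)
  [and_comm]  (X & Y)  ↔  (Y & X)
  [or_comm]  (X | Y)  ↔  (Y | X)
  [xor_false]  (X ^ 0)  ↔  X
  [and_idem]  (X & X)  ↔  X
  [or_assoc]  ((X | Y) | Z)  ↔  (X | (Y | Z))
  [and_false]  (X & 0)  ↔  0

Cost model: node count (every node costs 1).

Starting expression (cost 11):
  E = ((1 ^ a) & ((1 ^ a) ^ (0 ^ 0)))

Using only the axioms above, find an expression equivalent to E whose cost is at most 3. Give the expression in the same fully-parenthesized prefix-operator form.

(1 ^ a)   [cost 3]

step 1: xor_false (→) rewrites (0 ^ 0) into 0, now ((1 ^ a) & ((1 ^ a) ^ 0))
step 2: xor_false (→) rewrites ((1 ^ a) ^ 0) into (1 ^ a), now ((1 ^ a) & (1 ^ a))
step 3: and_idem (→) rewrites ((1 ^ a) & (1 ^ a)) into (1 ^ a), reaching cost 3 (bound 3)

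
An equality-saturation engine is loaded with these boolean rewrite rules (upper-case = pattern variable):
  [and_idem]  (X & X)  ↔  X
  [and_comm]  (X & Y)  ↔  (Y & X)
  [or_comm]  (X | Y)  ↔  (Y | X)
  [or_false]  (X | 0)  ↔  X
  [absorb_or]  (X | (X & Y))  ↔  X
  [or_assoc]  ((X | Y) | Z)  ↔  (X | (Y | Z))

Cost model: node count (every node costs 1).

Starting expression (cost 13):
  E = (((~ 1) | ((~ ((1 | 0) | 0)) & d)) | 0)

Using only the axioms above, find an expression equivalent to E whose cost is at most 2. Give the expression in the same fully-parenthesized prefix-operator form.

(~ 1)   [cost 2]

(1) (1 | 0)  =[or_false →]=  1    ⊢ (((~ 1) | ((~ (1 | 0)) & d)) | 0)
(2) (1 | 0)  =[or_false →]=  1    ⊢ (((~ 1) | ((~ 1) & d)) | 0)
(3) ((~ 1) | ((~ 1) & d))  =[absorb_or →]=  (~ 1)    ⊢ ((~ 1) | 0)
(4) ((~ 1) | 0)  =[or_false →]=  (~ 1)    ⊢ cost 2, within 2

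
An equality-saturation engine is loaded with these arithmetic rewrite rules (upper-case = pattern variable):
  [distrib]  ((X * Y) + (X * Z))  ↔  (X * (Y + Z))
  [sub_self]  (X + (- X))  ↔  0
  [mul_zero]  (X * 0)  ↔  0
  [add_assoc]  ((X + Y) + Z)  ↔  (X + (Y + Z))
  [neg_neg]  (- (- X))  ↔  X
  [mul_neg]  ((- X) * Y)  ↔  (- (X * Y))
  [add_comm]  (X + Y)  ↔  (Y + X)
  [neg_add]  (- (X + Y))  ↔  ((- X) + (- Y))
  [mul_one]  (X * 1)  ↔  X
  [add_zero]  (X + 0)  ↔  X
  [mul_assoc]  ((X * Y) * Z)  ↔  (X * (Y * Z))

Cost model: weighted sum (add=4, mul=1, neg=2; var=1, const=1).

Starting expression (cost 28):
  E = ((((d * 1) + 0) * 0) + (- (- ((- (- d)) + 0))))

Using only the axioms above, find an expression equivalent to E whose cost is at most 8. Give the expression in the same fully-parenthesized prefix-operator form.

((d * 0) + d)   [cost 8]

(1) (- (- ((- (- d)) + 0)))  =[neg_neg →]=  ((- (- d)) + 0)    ⊢ ((((d * 1) + 0) * 0) + ((- (- d)) + 0))
(2) ((d * 1) + 0)  =[add_zero →]=  (d * 1)    ⊢ (((d * 1) * 0) + ((- (- d)) + 0))
(3) (d * 1)  =[mul_one →]=  d    ⊢ ((d * 0) + ((- (- d)) + 0))
(4) ((- (- d)) + 0)  =[add_zero →]=  (- (- d))    ⊢ ((d * 0) + (- (- d)))
(5) (- (- d))  =[neg_neg →]=  d    ⊢ cost 8, within 8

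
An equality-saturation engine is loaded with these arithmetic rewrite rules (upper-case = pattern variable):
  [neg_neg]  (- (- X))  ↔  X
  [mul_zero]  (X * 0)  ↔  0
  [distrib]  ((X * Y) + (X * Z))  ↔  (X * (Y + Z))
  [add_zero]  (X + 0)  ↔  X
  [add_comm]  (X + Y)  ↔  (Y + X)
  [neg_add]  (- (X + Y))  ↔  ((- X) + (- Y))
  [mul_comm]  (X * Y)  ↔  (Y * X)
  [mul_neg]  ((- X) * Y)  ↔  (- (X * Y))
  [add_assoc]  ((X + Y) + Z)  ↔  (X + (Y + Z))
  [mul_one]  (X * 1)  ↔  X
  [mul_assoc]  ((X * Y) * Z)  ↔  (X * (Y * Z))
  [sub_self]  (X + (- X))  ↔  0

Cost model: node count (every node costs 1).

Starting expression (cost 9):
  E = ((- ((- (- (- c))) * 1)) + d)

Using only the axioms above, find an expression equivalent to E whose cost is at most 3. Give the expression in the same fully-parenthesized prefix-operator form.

(c + d)   [cost 3]

step 1: mul_one (→) rewrites ((- (- (- c))) * 1) into (- (- (- c))), now ((- (- (- (- c)))) + d)
step 2: neg_neg (→) rewrites (- (- (- (- c)))) into (- (- c)), now ((- (- c)) + d)
step 3: neg_neg (→) rewrites (- (- c)) into c, reaching cost 3 (bound 3)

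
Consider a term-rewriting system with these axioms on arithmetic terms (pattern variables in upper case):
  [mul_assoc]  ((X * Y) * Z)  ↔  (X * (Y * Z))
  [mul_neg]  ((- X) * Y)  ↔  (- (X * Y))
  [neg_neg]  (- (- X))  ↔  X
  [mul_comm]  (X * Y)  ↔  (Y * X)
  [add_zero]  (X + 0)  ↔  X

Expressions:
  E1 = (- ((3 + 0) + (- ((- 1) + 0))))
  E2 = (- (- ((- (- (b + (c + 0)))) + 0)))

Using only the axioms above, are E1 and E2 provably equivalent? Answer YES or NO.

The axioms are sound identities: if E1 ↔* E2 then E1 and E2 evaluate identically under any assignment.
Under b=0, c=0: E1 evaluates to -4, E2 to 0. Distinct ⇒ no rewrite sequence connects them.

NO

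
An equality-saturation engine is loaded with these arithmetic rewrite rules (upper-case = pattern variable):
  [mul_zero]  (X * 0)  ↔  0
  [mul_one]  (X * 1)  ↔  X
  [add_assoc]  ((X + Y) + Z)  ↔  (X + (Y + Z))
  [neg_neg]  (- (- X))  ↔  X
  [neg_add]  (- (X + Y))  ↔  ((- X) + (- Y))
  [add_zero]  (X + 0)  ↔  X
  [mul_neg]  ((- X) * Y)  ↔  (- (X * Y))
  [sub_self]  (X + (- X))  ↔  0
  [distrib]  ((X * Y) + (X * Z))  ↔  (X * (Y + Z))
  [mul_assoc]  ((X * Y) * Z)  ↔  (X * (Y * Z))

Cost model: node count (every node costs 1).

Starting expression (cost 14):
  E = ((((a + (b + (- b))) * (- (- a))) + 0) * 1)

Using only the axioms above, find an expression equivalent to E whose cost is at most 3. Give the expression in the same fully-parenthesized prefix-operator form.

(1) (((a + (b + (- b))) * (- (- a))) + 0)  =[add_zero →]=  ((a + (b + (- b))) * (- (- a)))    ⊢ (((a + (b + (- b))) * (- (- a))) * 1)
(2) (b + (- b))  =[sub_self →]=  0    ⊢ (((a + 0) * (- (- a))) * 1)
(3) (- (- a))  =[neg_neg →]=  a    ⊢ (((a + 0) * a) * 1)
(4) (((a + 0) * a) * 1)  =[mul_one →]=  ((a + 0) * a)
(5) (a + 0)  =[add_zero →]=  a    ⊢ cost 3, within 3

(a * a)   [cost 3]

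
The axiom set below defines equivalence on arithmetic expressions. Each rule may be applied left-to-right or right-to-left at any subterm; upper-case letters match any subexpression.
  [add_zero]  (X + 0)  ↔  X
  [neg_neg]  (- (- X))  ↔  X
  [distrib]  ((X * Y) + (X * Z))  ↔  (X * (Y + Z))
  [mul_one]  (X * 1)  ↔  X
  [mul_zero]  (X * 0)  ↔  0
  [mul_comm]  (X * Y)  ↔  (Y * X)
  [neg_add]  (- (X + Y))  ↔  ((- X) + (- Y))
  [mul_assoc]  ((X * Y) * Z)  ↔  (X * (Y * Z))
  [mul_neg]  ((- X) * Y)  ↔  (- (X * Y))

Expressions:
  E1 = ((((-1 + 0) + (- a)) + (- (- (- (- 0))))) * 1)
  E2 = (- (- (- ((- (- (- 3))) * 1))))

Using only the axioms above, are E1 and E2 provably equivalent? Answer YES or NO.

Every axiom is a valid identity, so a rewrite proof would force E1 and E2 to agree under every assignment.
At a=0: E1 = -1 but E2 = 3; they differ, so no derivation exists.

NO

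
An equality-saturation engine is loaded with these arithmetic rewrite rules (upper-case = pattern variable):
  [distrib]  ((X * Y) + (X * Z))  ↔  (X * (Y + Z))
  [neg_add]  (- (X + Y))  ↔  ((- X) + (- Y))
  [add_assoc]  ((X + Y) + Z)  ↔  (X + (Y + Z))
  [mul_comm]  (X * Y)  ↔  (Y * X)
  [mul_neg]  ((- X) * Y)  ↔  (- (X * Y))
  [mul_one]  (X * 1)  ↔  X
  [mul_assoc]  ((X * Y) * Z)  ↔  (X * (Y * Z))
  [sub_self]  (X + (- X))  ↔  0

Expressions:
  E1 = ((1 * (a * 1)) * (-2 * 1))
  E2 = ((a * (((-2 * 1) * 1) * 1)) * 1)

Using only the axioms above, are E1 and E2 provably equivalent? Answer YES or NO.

step 1: mul_one (→) rewrites (a * 1) into a, now ((1 * a) * (-2 * 1))
step 2: mul_one (→) rewrites (-2 * 1) into -2, now ((1 * a) * -2)
step 3: mul_comm (→) rewrites (1 * a) into (a * 1), now ((a * 1) * -2)
step 4: mul_one (→) rewrites (a * 1) into a, now (a * -2)
step 5: mul_one (←) rewrites -2 into (-2 * 1), now (a * (-2 * 1))
step 6: mul_one (←) rewrites (-2 * 1) into ((-2 * 1) * 1), now (a * ((-2 * 1) * 1))
step 7: mul_one (←) rewrites (a * ((-2 * 1) * 1)) into ((a * ((-2 * 1) * 1)) * 1)
step 8: mul_one (←) rewrites -2 into (-2 * 1), which is E2

YES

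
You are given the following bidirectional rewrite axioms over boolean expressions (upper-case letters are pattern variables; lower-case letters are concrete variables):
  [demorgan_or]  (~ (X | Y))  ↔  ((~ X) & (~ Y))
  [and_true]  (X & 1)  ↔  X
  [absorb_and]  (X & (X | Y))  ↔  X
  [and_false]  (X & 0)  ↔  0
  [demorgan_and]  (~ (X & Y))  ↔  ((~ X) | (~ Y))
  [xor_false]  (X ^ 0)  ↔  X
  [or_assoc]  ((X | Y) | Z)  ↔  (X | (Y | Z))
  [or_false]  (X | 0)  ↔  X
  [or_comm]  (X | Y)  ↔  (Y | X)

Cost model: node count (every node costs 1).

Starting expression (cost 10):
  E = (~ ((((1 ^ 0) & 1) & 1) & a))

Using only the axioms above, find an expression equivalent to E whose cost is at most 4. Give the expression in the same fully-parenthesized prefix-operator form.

step 1: and_true (→) rewrites (((1 ^ 0) & 1) & 1) into ((1 ^ 0) & 1), now (~ (((1 ^ 0) & 1) & a))
step 2: xor_false (→) rewrites (1 ^ 0) into 1, now (~ ((1 & 1) & a))
step 3: and_true (→) rewrites (1 & 1) into 1, reaching cost 4 (bound 4)

(~ (1 & a))   [cost 4]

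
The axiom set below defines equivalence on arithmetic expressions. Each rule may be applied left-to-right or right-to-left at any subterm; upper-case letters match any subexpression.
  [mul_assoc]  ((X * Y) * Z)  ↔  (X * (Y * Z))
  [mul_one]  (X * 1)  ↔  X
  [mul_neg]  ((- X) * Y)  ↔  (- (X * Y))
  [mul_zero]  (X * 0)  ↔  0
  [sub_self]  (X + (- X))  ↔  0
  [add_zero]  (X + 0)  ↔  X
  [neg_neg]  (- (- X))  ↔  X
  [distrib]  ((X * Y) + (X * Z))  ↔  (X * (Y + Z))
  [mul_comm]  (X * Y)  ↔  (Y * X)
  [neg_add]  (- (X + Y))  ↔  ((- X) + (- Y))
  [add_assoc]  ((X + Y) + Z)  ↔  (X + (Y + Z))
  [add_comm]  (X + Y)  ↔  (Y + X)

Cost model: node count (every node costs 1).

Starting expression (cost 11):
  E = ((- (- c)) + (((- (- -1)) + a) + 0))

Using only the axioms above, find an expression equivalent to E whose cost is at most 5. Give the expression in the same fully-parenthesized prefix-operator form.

(1) (- (- -1))  =[neg_neg →]=  -1    ⊢ ((- (- c)) + ((-1 + a) + 0))
(2) ((-1 + a) + 0)  =[add_zero →]=  (-1 + a)    ⊢ ((- (- c)) + (-1 + a))
(3) (- (- c))  =[neg_neg →]=  c    ⊢ cost 5, within 5

(c + (-1 + a))   [cost 5]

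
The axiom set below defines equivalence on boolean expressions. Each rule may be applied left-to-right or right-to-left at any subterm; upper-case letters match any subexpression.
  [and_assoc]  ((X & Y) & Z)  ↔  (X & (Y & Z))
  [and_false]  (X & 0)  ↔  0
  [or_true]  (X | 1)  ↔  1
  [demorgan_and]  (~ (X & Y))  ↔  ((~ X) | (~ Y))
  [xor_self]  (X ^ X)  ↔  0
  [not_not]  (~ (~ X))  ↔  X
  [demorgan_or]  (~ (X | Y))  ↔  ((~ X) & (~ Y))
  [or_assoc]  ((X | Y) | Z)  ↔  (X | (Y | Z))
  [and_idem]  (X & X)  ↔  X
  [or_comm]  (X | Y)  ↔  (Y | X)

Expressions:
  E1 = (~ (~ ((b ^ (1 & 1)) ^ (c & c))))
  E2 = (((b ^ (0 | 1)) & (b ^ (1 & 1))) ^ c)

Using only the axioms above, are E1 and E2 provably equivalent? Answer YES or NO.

YES

1. [and_idem →] (1 & 1)  →  1;  E1 = (~ (~ ((b ^ 1) ^ (c & c))))
2. [not_not →] (~ (~ ((b ^ 1) ^ (c & c))))  →  ((b ^ 1) ^ (c & c))
3. [and_idem →] (c & c)  →  c;  E1 = ((b ^ 1) ^ c)
4. [and_idem ←] (b ^ 1)  →  ((b ^ 1) & (b ^ 1));  E1 = (((b ^ 1) & (b ^ 1)) ^ c)
5. [and_idem ←] 1  →  (1 & 1);  E1 = (((b ^ 1) & (b ^ (1 & 1))) ^ c)
6. [or_true ←] 1  →  (0 | 1);  this is E2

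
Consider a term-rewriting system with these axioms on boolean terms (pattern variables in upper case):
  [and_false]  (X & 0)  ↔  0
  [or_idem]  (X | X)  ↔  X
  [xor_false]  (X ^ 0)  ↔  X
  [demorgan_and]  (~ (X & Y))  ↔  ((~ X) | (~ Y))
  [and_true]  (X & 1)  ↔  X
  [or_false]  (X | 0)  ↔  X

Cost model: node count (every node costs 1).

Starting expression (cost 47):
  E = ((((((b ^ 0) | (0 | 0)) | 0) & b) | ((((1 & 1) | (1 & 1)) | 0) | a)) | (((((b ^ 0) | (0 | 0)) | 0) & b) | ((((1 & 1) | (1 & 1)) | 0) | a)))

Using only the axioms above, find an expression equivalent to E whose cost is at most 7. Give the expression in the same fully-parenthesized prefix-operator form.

((b & b) | (1 | a))   [cost 7]

1. [or_idem →] ((((((b ^ 0) | (0 | 0)) | 0) & b) | ((((1 & 1) | (1 & 1)) | 0) | a)) | (((((b ^ 0) | (0 | 0)) | 0) & b) | ((((1 & 1) | (1 & 1)) | 0) | a)))  →  (((((b ^ 0) | (0 | 0)) | 0) & b) | ((((1 & 1) | (1 & 1)) | 0) | a))
2. [or_idem →] ((1 & 1) | (1 & 1))  →  (1 & 1);  E = (((((b ^ 0) | (0 | 0)) | 0) & b) | (((1 & 1) | 0) | a))
3. [and_true →] (1 & 1)  →  1;  E = (((((b ^ 0) | (0 | 0)) | 0) & b) | ((1 | 0) | a))
4. [or_false →] (((b ^ 0) | (0 | 0)) | 0)  →  ((b ^ 0) | (0 | 0));  E = ((((b ^ 0) | (0 | 0)) & b) | ((1 | 0) | a))
5. [xor_false →] (b ^ 0)  →  b;  E = (((b | (0 | 0)) & b) | ((1 | 0) | a))
6. [or_idem →] (0 | 0)  →  0;  E = (((b | 0) & b) | ((1 | 0) | a))
7. [or_false →] (1 | 0)  →  1;  E = (((b | 0) & b) | (1 | a))
8. [or_false →] (b | 0)  →  b;  cost 7 ≤ 7, done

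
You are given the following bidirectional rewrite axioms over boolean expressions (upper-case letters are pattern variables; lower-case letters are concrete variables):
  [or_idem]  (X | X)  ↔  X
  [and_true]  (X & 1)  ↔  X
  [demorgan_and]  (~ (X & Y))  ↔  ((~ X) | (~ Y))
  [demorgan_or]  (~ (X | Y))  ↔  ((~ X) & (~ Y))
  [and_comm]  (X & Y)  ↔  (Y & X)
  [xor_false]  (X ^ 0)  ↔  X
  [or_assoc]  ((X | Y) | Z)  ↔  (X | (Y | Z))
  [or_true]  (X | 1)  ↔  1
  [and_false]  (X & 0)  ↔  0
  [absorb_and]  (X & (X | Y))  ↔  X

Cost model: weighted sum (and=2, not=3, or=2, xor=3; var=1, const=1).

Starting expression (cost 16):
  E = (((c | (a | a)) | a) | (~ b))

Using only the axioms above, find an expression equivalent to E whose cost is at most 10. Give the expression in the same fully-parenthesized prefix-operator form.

step 1: or_idem (→) rewrites (a | a) into a, now (((c | a) | a) | (~ b))
step 2: or_assoc (→) rewrites ((c | a) | a) into (c | (a | a)), now ((c | (a | a)) | (~ b))
step 3: or_idem (→) rewrites (a | a) into a, reaching cost 10 (bound 10)

((c | a) | (~ b))   [cost 10]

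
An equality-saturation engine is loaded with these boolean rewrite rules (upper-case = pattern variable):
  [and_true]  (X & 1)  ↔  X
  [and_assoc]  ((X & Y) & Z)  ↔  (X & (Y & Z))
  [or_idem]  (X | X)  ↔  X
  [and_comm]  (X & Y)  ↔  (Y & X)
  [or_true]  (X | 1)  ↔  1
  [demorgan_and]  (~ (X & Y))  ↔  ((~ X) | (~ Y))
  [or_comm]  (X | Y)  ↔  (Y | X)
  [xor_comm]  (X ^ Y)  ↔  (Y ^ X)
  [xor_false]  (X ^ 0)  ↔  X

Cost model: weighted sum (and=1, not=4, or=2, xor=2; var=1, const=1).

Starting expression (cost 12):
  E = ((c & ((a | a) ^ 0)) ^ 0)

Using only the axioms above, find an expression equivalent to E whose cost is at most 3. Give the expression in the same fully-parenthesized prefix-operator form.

step 1: or_idem (→) rewrites (a | a) into a, now ((c & (a ^ 0)) ^ 0)
step 2: xor_false (→) rewrites ((c & (a ^ 0)) ^ 0) into (c & (a ^ 0))
step 3: xor_false (→) rewrites (a ^ 0) into a, reaching cost 3 (bound 3)

(c & a)   [cost 3]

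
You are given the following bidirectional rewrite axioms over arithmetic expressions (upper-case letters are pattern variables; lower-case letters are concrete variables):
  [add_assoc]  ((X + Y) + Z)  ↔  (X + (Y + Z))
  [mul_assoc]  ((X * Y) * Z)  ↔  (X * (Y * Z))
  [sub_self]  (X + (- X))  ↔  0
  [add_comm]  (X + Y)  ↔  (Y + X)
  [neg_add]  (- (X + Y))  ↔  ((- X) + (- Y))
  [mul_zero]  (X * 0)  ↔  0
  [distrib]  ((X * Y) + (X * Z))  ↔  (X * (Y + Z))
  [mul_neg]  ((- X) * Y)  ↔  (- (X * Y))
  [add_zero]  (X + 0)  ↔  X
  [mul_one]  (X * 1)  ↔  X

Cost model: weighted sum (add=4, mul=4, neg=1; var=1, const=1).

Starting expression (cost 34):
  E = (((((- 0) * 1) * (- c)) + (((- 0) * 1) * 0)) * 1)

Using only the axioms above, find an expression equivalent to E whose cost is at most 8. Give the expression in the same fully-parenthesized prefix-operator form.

1. [distrib →] ((((- 0) * 1) * (- c)) + (((- 0) * 1) * 0))  →  (((- 0) * 1) * ((- c) + 0));  E = ((((- 0) * 1) * ((- c) + 0)) * 1)
2. [mul_one →] ((- 0) * 1)  →  (- 0);  E = (((- 0) * ((- c) + 0)) * 1)
3. [add_zero →] ((- c) + 0)  →  (- c);  E = (((- 0) * (- c)) * 1)
4. [mul_one →] (((- 0) * (- c)) * 1)  →  ((- 0) * (- c));  cost 8 ≤ 8, done

((- 0) * (- c))   [cost 8]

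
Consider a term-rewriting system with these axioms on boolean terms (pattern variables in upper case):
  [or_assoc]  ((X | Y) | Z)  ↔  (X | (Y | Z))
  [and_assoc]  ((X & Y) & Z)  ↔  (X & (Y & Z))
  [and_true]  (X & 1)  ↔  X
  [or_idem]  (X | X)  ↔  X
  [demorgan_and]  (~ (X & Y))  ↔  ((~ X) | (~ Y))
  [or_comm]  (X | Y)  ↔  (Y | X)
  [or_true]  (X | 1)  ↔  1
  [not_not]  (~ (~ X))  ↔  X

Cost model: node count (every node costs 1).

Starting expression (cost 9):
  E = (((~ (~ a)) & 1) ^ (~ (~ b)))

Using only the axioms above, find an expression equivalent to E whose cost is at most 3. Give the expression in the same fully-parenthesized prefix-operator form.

(a ^ b)   [cost 3]

(1) (~ (~ a))  =[not_not →]=  a    ⊢ ((a & 1) ^ (~ (~ b)))
(2) (~ (~ b))  =[not_not →]=  b    ⊢ ((a & 1) ^ b)
(3) (a & 1)  =[and_true →]=  a    ⊢ cost 3, within 3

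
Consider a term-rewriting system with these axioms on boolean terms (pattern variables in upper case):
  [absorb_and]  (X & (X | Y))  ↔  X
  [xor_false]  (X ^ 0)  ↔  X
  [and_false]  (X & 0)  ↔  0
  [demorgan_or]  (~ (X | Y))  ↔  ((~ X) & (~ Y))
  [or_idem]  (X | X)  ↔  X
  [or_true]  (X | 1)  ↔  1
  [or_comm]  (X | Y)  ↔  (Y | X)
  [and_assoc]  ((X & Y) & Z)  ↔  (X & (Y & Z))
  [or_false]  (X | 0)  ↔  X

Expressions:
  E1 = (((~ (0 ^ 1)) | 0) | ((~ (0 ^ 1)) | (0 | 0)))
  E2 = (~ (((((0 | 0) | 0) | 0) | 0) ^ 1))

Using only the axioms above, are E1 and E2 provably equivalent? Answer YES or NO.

step 1: or_idem (→) rewrites (0 | 0) into 0, now (((~ (0 ^ 1)) | 0) | ((~ (0 ^ 1)) | 0))
step 2: or_idem (→) rewrites (((~ (0 ^ 1)) | 0) | ((~ (0 ^ 1)) | 0)) into ((~ (0 ^ 1)) | 0)
step 3: or_false (→) rewrites ((~ (0 ^ 1)) | 0) into (~ (0 ^ 1))
step 4: or_idem (←) rewrites 0 into (0 | 0), now (~ ((0 | 0) ^ 1))
step 5: or_false (←) rewrites (0 | 0) into ((0 | 0) | 0), now (~ (((0 | 0) | 0) ^ 1))
step 6: or_idem (←) rewrites 0 into (0 | 0), now (~ ((((0 | 0) | 0) | 0) ^ 1))
step 7: or_false (←) rewrites (((0 | 0) | 0) | 0) into ((((0 | 0) | 0) | 0) | 0), which is E2

YES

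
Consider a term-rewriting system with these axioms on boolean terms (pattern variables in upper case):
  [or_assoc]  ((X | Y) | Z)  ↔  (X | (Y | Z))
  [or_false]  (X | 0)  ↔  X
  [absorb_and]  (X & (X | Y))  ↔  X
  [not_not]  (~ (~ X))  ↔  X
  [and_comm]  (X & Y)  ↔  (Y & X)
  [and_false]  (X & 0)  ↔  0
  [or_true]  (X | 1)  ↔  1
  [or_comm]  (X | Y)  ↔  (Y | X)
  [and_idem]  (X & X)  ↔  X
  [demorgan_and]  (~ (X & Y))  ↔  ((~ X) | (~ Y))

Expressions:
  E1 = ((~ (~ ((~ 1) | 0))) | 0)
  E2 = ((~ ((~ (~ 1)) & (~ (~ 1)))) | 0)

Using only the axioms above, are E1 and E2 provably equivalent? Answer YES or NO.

1. [or_false →] ((~ 1) | 0)  →  (~ 1);  E1 = ((~ (~ (~ 1))) | 0)
2. [or_false →] ((~ (~ (~ 1))) | 0)  →  (~ (~ (~ 1)))
3. [and_idem ←] (~ (~ 1))  →  ((~ (~ 1)) & (~ (~ 1)));  E1 = (~ ((~ (~ 1)) & (~ (~ 1))))
4. [or_false ←] (~ ((~ (~ 1)) & (~ (~ 1))))  →  ((~ ((~ (~ 1)) & (~ (~ 1)))) | 0);  this is E2

YES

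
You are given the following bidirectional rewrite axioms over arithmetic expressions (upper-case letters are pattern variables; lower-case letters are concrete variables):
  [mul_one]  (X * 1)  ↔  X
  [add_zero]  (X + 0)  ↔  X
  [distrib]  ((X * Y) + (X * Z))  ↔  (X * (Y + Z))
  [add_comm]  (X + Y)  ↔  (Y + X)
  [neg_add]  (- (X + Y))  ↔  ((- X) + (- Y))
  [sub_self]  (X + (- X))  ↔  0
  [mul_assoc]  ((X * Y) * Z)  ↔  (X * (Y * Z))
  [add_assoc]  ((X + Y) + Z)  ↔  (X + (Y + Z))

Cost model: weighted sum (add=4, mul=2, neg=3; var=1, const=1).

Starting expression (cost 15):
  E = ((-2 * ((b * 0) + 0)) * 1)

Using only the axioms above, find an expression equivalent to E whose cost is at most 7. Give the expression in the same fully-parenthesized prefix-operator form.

(-2 * (b * 0))   [cost 7]

1. [add_zero →] ((b * 0) + 0)  →  (b * 0);  E = ((-2 * (b * 0)) * 1)
2. [mul_assoc →] ((-2 * (b * 0)) * 1)  →  (-2 * ((b * 0) * 1))
3. [mul_one →] ((b * 0) * 1)  →  (b * 0);  cost 7 ≤ 7, done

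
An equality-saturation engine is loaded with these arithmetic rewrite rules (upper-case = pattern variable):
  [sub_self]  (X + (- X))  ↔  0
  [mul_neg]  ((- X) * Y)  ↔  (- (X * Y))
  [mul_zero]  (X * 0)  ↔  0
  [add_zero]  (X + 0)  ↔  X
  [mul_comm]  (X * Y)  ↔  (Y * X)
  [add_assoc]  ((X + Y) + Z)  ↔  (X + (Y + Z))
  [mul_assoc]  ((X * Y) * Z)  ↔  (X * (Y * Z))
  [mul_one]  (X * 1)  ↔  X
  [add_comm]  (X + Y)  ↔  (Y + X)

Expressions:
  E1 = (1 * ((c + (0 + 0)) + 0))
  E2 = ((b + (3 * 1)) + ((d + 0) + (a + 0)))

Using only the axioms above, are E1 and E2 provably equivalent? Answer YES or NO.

The axioms are sound identities: if E1 ↔* E2 then E1 and E2 evaluate identically under any assignment.
Under a=0, b=0, c=0, d=0: E1 evaluates to 0, E2 to 3. Distinct ⇒ no rewrite sequence connects them.

NO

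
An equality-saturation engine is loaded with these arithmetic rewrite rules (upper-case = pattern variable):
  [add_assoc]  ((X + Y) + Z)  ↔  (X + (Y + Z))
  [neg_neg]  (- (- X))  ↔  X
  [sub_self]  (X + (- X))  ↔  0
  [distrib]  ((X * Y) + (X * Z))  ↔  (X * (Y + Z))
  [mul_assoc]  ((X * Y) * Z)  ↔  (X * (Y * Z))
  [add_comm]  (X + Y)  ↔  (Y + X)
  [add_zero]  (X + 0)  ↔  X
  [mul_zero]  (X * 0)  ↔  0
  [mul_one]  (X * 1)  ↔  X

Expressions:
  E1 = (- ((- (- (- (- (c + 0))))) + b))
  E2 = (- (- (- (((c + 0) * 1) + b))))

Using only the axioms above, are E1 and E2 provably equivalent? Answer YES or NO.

YES

(1) (c + 0)  =[add_zero →]=  c    ⊢ (- ((- (- (- (- c)))) + b))
(2) (- (- (- c)))  =[neg_neg →]=  (- c)    ⊢ (- ((- (- c)) + b))
(3) (- (- c))  =[neg_neg →]=  c    ⊢ (- (c + b))
(4) c  =[mul_one ←]=  (c * 1)    ⊢ (- ((c * 1) + b))
(5) ((c * 1) + b)  =[neg_neg ←]=  (- (- ((c * 1) + b)))    ⊢ (- (- (- ((c * 1) + b))))
(6) c  =[add_zero ←]=  (c + 0)    ⊢ E2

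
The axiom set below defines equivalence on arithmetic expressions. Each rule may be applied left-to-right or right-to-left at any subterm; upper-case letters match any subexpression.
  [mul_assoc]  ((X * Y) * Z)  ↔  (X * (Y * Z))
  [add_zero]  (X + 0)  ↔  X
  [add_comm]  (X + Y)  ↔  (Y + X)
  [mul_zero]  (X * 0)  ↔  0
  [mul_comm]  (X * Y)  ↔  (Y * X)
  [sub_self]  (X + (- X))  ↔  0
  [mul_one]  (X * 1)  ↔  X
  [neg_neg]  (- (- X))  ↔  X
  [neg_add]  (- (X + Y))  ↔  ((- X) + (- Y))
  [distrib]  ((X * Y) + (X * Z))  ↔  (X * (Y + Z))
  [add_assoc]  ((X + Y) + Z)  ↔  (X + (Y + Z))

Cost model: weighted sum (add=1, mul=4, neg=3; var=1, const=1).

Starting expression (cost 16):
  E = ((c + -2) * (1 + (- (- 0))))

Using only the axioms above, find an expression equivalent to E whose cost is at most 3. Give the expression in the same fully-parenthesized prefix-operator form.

1. [neg_neg →] (- (- 0))  →  0;  E = ((c + -2) * (1 + 0))
2. [add_zero →] (1 + 0)  →  1;  E = ((c + -2) * 1)
3. [mul_one →] ((c + -2) * 1)  →  (c + -2);  cost 3 ≤ 3, done

(c + -2)   [cost 3]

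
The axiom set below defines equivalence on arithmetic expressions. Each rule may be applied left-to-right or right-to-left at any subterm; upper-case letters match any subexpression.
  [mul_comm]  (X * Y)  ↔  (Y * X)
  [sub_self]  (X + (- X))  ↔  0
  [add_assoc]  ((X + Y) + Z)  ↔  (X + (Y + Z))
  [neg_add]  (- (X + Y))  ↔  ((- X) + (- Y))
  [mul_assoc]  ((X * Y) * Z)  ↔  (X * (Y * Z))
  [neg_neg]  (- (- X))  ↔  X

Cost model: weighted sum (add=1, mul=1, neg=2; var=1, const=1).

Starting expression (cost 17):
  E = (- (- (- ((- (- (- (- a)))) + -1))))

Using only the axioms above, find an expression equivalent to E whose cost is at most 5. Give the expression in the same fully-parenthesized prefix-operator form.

(- (a + -1))   [cost 5]

(1) (- (- (- a)))  =[neg_neg →]=  (- a)    ⊢ (- (- (- ((- (- a)) + -1))))
(2) (- (- ((- (- a)) + -1)))  =[neg_neg →]=  ((- (- a)) + -1)    ⊢ (- ((- (- a)) + -1))
(3) (- (- a))  =[neg_neg →]=  a    ⊢ cost 5, within 5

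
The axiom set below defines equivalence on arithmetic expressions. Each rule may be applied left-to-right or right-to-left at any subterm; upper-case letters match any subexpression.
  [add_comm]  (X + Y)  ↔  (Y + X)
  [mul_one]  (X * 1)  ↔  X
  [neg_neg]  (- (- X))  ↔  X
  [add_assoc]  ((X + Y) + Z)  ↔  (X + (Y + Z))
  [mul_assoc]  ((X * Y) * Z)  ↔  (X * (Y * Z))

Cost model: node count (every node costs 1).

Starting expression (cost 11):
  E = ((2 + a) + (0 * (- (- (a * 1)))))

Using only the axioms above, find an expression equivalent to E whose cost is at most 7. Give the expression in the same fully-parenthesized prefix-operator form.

(1) (a * 1)  =[mul_one →]=  a    ⊢ ((2 + a) + (0 * (- (- a))))
(2) ((2 + a) + (0 * (- (- a))))  =[add_comm →]=  ((0 * (- (- a))) + (2 + a))
(3) (- (- a))  =[neg_neg →]=  a    ⊢ cost 7, within 7

((0 * a) + (2 + a))   [cost 7]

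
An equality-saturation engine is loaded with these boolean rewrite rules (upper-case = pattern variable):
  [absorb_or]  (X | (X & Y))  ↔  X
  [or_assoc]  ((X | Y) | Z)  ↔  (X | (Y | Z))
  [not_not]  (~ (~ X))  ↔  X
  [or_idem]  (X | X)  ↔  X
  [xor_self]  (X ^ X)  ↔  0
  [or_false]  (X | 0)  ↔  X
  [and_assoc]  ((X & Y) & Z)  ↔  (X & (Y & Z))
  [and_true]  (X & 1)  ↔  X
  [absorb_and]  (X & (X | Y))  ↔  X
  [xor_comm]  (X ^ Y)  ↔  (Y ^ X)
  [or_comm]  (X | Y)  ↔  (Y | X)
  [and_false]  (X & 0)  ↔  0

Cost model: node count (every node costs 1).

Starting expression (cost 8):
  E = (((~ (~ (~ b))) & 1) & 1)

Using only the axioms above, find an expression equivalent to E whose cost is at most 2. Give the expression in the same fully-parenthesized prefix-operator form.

(~ b)   [cost 2]

(1) (~ (~ b))  =[not_not →]=  b    ⊢ (((~ b) & 1) & 1)
(2) (((~ b) & 1) & 1)  =[and_true →]=  ((~ b) & 1)
(3) ((~ b) & 1)  =[and_true →]=  (~ b)    ⊢ cost 2, within 2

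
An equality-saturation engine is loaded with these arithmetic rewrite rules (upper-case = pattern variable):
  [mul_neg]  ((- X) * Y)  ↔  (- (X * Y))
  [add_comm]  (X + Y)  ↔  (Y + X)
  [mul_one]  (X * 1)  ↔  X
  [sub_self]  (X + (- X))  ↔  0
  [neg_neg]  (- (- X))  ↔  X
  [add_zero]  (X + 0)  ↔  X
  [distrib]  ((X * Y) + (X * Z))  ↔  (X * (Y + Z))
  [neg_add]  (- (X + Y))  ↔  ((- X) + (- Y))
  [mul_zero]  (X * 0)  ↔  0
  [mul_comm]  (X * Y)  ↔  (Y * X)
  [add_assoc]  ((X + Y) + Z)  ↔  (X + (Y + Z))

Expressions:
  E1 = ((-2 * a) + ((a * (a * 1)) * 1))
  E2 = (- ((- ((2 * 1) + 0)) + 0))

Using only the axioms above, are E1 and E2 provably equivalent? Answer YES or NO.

NO

Every axiom is a valid identity, so a rewrite proof would force E1 and E2 to agree under every assignment.
At a=0: E1 = 0 but E2 = 2; they differ, so no derivation exists.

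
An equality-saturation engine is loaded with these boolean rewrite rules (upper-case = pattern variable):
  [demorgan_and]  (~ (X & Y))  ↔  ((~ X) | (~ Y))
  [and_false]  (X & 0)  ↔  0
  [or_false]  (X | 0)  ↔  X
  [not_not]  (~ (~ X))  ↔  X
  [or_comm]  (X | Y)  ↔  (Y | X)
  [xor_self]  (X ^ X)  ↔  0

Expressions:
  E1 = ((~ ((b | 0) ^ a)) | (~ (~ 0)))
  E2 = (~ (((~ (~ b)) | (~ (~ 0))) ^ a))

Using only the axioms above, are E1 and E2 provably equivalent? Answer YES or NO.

YES

(1) (b | 0)  =[or_false →]=  b    ⊢ ((~ (b ^ a)) | (~ (~ 0)))
(2) (~ (~ 0))  =[not_not →]=  0    ⊢ ((~ (b ^ a)) | 0)
(3) ((~ (b ^ a)) | 0)  =[or_false →]=  (~ (b ^ a))
(4) b  =[or_false ←]=  (b | 0)    ⊢ (~ ((b | 0) ^ a))
(5) 0  =[not_not ←]=  (~ (~ 0))    ⊢ (~ ((b | (~ (~ 0))) ^ a))
(6) b  =[not_not ←]=  (~ (~ b))    ⊢ E2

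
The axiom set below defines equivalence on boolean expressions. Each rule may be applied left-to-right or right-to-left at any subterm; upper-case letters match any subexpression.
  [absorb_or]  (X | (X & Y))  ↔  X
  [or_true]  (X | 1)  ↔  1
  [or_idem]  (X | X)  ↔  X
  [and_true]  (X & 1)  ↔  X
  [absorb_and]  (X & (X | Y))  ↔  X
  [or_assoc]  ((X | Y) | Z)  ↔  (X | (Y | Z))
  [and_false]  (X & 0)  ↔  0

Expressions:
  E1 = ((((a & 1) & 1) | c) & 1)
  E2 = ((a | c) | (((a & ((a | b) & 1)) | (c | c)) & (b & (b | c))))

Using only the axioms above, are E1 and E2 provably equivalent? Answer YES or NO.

YES

(1) ((a & 1) & 1)  =[and_true →]=  (a & 1)    ⊢ (((a & 1) | c) & 1)
(2) (a & 1)  =[and_true →]=  a    ⊢ ((a | c) & 1)
(3) ((a | c) & 1)  =[and_true →]=  (a | c)
(4) (a | c)  =[absorb_or ←]=  ((a | c) | ((a | c) & b))
(5) c  =[or_idem ←]=  (c | c)    ⊢ ((a | c) | ((a | (c | c)) & b))
(6) a  =[absorb_and ←]=  (a & (a | b))    ⊢ ((a | c) | (((a & (a | b)) | (c | c)) & b))
(7) b  =[absorb_and ←]=  (b & (b | c))    ⊢ ((a | c) | (((a & (a | b)) | (c | c)) & (b & (b | c))))
(8) (a | b)  =[and_true ←]=  ((a | b) & 1)    ⊢ E2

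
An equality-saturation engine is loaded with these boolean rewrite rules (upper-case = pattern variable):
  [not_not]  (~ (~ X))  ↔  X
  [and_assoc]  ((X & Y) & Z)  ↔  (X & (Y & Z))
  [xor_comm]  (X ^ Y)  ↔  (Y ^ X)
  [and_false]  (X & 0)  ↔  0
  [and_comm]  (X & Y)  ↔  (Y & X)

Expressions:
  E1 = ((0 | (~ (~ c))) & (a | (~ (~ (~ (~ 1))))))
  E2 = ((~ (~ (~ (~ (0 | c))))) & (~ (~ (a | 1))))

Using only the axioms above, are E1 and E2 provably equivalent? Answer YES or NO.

(1) (~ (~ (~ 1)))  =[not_not →]=  (~ 1)    ⊢ ((0 | (~ (~ c))) & (a | (~ (~ 1))))
(2) (~ (~ 1))  =[not_not →]=  1    ⊢ ((0 | (~ (~ c))) & (a | 1))
(3) (~ (~ c))  =[not_not →]=  c    ⊢ ((0 | c) & (a | 1))
(4) (a | 1)  =[not_not ←]=  (~ (~ (a | 1)))    ⊢ ((0 | c) & (~ (~ (a | 1))))
(5) (0 | c)  =[not_not ←]=  (~ (~ (0 | c)))    ⊢ ((~ (~ (0 | c))) & (~ (~ (a | 1))))
(6) (~ (~ (0 | c)))  =[not_not ←]=  (~ (~ (~ (~ (0 | c)))))    ⊢ E2

YES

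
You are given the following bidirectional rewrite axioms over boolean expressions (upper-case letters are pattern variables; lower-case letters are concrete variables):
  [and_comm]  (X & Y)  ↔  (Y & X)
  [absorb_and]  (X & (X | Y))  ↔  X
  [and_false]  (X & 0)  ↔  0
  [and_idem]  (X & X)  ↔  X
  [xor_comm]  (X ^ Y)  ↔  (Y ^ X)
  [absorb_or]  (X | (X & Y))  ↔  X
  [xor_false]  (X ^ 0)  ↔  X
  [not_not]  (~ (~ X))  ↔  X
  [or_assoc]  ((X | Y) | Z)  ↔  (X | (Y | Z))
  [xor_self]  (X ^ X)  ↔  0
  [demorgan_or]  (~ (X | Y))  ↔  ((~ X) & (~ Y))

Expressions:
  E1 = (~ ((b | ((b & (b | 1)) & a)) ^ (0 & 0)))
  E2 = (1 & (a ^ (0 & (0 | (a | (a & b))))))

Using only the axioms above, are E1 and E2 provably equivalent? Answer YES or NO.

NO

Every axiom is a valid identity, so a rewrite proof would force E1 and E2 to agree under every assignment.
At a=0, b=0: E1 = 1 but E2 = 0; they differ, so no derivation exists.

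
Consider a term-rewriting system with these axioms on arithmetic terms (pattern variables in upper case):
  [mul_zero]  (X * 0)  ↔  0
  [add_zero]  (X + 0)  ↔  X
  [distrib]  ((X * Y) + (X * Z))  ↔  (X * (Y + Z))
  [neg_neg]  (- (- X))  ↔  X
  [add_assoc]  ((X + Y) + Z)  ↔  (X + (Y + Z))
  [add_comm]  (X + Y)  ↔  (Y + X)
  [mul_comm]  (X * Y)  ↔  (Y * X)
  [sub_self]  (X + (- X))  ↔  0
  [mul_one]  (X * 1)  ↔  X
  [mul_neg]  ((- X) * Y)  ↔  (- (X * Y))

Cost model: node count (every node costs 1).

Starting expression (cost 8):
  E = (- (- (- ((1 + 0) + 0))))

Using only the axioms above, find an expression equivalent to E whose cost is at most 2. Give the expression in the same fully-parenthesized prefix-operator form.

(- 1)   [cost 2]

(1) (1 + 0)  =[add_zero →]=  1    ⊢ (- (- (- (1 + 0))))
(2) (1 + 0)  =[add_zero →]=  1    ⊢ (- (- (- 1)))
(3) (- (- (- 1)))  =[neg_neg →]=  (- 1)    ⊢ cost 2, within 2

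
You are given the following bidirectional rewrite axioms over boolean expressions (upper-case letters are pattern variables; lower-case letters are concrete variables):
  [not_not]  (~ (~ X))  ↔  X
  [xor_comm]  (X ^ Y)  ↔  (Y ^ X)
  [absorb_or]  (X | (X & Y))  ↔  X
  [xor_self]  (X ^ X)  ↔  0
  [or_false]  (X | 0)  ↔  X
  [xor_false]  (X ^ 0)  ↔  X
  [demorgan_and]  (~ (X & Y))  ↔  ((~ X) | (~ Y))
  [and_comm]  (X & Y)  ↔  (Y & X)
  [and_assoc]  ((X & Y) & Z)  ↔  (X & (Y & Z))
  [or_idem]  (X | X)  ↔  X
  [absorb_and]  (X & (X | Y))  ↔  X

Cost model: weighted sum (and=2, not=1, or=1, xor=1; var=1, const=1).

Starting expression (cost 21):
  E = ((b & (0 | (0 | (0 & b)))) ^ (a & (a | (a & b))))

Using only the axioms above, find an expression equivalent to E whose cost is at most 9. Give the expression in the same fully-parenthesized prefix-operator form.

((b & 0) ^ (a & a))   [cost 9]

1. [absorb_or →] (0 | (0 & b))  →  0;  E = ((b & (0 | 0)) ^ (a & (a | (a & b))))
2. [or_false →] (0 | 0)  →  0;  E = ((b & 0) ^ (a & (a | (a & b))))
3. [absorb_or →] (a | (a & b))  →  a;  cost 9 ≤ 9, done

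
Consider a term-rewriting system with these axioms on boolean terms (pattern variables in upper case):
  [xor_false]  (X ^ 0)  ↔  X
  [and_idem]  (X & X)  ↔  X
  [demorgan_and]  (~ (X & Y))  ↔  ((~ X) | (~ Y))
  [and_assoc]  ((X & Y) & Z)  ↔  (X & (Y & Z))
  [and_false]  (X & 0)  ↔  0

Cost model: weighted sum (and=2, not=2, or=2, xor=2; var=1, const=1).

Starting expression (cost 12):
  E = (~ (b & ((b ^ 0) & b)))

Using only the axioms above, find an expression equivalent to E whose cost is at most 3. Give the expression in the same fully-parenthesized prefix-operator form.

(~ b)   [cost 3]

step 1: xor_false (→) rewrites (b ^ 0) into b, now (~ (b & (b & b)))
step 2: and_idem (→) rewrites (b & b) into b, now (~ (b & b))
step 3: and_idem (→) rewrites (b & b) into b, reaching cost 3 (bound 3)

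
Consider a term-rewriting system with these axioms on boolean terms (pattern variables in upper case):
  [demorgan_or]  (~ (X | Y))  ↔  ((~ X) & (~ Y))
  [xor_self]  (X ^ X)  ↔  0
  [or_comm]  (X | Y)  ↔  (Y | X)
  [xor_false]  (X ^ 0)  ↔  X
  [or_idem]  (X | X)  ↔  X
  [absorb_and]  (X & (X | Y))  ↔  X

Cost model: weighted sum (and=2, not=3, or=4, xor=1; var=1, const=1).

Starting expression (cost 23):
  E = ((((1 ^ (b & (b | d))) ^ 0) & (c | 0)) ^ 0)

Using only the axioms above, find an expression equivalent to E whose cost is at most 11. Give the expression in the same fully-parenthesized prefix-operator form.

1. [absorb_and →] (b & (b | d))  →  b;  E = ((((1 ^ b) ^ 0) & (c | 0)) ^ 0)
2. [xor_false →] ((((1 ^ b) ^ 0) & (c | 0)) ^ 0)  →  (((1 ^ b) ^ 0) & (c | 0))
3. [xor_false →] ((1 ^ b) ^ 0)  →  (1 ^ b);  cost 11 ≤ 11, done

((1 ^ b) & (c | 0))   [cost 11]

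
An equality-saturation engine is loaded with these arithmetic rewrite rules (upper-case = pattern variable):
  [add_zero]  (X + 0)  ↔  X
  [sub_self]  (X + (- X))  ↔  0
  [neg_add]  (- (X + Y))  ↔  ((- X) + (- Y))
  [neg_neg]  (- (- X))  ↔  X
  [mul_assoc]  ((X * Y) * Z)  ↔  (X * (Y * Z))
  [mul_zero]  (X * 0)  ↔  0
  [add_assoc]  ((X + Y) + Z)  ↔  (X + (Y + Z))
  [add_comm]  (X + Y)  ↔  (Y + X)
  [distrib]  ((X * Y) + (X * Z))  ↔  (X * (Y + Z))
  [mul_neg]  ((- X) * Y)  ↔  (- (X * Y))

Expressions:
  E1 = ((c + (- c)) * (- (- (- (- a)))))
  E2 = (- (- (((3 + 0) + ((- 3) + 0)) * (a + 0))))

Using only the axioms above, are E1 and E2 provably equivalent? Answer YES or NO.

YES

1. [neg_neg →] (- (- (- a)))  →  (- a);  E1 = ((c + (- c)) * (- (- a)))
2. [neg_neg →] (- (- a))  →  a;  E1 = ((c + (- c)) * a)
3. [sub_self →] (c + (- c))  →  0;  E1 = (0 * a)
4. [sub_self ←] 0  →  (3 + (- 3));  E1 = ((3 + (- 3)) * a)
5. [add_zero ←] 3  →  (3 + 0);  E1 = (((3 + 0) + (- 3)) * a)
6. [add_zero ←] a  →  (a + 0);  E1 = (((3 + 0) + (- 3)) * (a + 0))
7. [add_zero ←] (- 3)  →  ((- 3) + 0);  E1 = (((3 + 0) + ((- 3) + 0)) * (a + 0))
8. [neg_neg ←] (((3 + 0) + ((- 3) + 0)) * (a + 0))  →  (- (- (((3 + 0) + ((- 3) + 0)) * (a + 0))));  this is E2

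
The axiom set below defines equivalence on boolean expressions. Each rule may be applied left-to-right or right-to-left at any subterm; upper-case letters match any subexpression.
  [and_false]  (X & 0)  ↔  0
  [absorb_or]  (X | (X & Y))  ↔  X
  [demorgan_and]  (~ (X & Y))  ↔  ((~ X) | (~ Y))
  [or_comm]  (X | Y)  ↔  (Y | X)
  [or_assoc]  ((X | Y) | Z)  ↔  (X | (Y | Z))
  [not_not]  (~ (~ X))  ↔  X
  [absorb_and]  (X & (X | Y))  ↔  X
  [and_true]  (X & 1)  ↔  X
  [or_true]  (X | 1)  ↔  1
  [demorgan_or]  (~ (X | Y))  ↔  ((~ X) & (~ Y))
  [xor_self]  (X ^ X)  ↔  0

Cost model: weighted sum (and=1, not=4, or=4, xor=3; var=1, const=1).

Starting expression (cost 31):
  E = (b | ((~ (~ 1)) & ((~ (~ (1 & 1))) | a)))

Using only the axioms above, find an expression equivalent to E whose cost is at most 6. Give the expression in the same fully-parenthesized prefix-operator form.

(b | 1)   [cost 6]

1. [and_true →] (1 & 1)  →  1;  E = (b | ((~ (~ 1)) & ((~ (~ 1)) | a)))
2. [absorb_and →] ((~ (~ 1)) & ((~ (~ 1)) | a))  →  (~ (~ 1));  E = (b | (~ (~ 1)))
3. [not_not →] (~ (~ 1))  →  1;  cost 6 ≤ 6, done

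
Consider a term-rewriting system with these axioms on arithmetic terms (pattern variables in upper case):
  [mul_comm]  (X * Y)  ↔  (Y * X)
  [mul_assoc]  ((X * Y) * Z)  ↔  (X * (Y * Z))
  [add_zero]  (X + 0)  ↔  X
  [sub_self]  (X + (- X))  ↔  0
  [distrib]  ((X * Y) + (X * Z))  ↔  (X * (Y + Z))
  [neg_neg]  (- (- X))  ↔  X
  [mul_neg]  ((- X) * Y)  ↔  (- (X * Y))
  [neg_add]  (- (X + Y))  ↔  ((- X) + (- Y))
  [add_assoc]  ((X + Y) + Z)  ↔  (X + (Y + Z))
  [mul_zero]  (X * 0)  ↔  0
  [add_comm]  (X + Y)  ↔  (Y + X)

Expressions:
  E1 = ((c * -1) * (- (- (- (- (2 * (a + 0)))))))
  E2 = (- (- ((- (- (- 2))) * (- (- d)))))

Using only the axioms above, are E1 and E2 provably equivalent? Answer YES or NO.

NO

Every axiom is a valid identity, so a rewrite proof would force E1 and E2 to agree under every assignment.
At a=0, c=0, d=1: E1 = 0 but E2 = -2; they differ, so no derivation exists.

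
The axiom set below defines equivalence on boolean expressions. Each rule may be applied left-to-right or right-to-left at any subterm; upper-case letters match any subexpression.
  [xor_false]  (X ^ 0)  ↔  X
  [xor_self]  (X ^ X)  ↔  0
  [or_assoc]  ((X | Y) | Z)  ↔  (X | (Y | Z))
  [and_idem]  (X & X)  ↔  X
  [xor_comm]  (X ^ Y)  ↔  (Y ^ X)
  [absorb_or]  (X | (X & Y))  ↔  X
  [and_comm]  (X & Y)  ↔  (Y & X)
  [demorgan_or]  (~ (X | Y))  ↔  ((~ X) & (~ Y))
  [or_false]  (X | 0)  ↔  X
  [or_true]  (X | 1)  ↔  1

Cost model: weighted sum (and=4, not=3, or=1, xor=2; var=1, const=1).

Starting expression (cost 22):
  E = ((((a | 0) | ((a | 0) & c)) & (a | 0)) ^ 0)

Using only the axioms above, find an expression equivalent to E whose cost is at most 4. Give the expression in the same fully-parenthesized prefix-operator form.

(a ^ 0)   [cost 4]

step 1: absorb_or (→) rewrites ((a | 0) | ((a | 0) & c)) into (a | 0), now (((a | 0) & (a | 0)) ^ 0)
step 2: and_idem (→) rewrites ((a | 0) & (a | 0)) into (a | 0), now ((a | 0) ^ 0)
step 3: or_false (→) rewrites (a | 0) into a, reaching cost 4 (bound 4)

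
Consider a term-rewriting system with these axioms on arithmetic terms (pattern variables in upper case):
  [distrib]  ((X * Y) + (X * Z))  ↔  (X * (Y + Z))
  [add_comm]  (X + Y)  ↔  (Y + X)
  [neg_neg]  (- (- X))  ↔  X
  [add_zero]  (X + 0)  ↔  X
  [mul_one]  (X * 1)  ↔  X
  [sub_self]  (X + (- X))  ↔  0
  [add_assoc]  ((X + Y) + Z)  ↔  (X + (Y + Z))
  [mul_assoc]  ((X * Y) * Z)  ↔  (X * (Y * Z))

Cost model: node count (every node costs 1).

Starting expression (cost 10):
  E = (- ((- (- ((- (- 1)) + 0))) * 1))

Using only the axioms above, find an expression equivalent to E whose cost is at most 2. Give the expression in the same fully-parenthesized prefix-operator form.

step 1: neg_neg (→) rewrites (- (- 1)) into 1, now (- ((- (- (1 + 0))) * 1))
step 2: add_zero (→) rewrites (1 + 0) into 1, now (- ((- (- 1)) * 1))
step 3: mul_one (→) rewrites ((- (- 1)) * 1) into (- (- 1)), now (- (- (- 1)))
step 4: neg_neg (→) rewrites (- (- 1)) into 1, reaching cost 2 (bound 2)

(- 1)   [cost 2]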